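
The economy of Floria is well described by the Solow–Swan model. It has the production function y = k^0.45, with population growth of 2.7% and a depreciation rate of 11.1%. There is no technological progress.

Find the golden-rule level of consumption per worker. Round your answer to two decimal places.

c_gold ≈ 1.45

At the golden rule, f'(k) = n + δ, so α·k^(α−1) = n + δ and k_gold = (α/(n + δ))^(1/(1−α)).
k_gold = (0.45/0.138)^(1/0.55) = 3.2609^1.8182 ≈ 8.5773
c_gold = f(k_gold) − (n + δ)·k_gold = 2.6303 − 0.138×8.5773 ≈ 1.4466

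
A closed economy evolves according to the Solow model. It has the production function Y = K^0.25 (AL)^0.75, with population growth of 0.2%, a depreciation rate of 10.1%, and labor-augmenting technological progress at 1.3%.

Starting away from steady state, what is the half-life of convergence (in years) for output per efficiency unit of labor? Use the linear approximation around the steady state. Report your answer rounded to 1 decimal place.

Near the steady state the convergence rate is λ = (1 − α)(n + g + δ).
λ = (1 − 0.25) × 0.116 = 0.75 × 0.116 = 0.0870
Half-life = ln 2 / λ = 0.6931 / 0.0870 ≈ 7.97 years

t_½ ≈ 8.0 years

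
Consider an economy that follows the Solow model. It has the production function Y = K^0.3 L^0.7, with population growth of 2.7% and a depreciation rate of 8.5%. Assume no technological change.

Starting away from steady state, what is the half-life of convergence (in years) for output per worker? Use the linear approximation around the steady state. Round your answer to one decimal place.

about 8.8 years

Near the steady state the convergence rate is λ = (1 − α)(n + δ).
λ = (1 − 0.3) × 0.112 = 0.7 × 0.112 = 0.0784
Half-life = ln 2 / λ = 0.6931 / 0.0784 ≈ 8.84 years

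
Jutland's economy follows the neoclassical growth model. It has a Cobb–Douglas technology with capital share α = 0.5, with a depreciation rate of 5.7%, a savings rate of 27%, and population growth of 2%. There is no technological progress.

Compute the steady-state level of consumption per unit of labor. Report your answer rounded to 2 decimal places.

c* ≈ 2.56

In steady state, investment equals break-even investment: s·k^α = (n + δ)·k.
Rearranging, k^(1−α) = s / (n + δ).
k^0.5 = 0.27 / (0.020 + 0.057) = 0.27 / 0.077 = 3.5065
k* = 3.5065^(1/0.5) ≈ 12.2955
y* = (k*)^α = 12.2955^0.5 ≈ 3.5065
c* = (1 − s)·y* = (1 − 0.27) × 3.5065 ≈ 2.5597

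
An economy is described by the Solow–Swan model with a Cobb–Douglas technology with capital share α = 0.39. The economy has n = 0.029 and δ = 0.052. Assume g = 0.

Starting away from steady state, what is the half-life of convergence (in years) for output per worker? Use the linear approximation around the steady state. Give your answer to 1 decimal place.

about 14.0 years

Near the steady state the convergence rate is λ = (1 − α)(n + δ).
λ = (1 − 0.39) × 0.081 = 0.61 × 0.081 = 0.04941
Half-life = ln 2 / λ = 0.6931 / 0.04941 ≈ 14.03 years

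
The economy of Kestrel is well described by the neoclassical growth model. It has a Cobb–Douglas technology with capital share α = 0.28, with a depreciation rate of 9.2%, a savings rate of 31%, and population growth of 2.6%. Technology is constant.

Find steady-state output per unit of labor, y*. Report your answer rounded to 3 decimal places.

y* ≈ 1.456

At the steady state, Δk = 0, so s·k^α = (n + δ)·k.
Rearranging, k^(1−α) = s / (n + δ).
k^0.72 = 0.31 / (0.026 + 0.092) = 0.31 / 0.118 = 2.6271
k* = 2.6271^(1/0.72) ≈ 3.8248
y* = (k*)^α = 3.8248^0.28 ≈ 1.4559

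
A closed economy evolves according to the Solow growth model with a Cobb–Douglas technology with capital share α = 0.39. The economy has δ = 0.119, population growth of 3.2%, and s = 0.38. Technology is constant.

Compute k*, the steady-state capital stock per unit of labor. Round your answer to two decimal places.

k* ≈ 4.54

At the steady state, Δk = 0, so s·k^α = (n + δ)·k.
Dividing both sides by k: k^(1−α) = s / (n + δ).
k^0.61 = 0.38 / (0.032 + 0.119) = 0.38 / 0.151 = 2.5166
k* = 2.5166^(1/0.61) ≈ 4.5402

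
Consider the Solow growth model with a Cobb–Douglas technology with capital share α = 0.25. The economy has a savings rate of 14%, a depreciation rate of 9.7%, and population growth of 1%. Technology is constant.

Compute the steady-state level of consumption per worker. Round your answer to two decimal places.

c* ≈ 0.94

In steady state, investment equals break-even investment: s·k^α = (n + δ)·k.
Dividing both sides by k: k^(1−α) = s / (n + δ).
k^0.75 = 0.14 / (0.010 + 0.097) = 0.14 / 0.107 = 1.3084
k* = 1.3084^(1/0.75) ≈ 1.4310
y* = (k*)^α = 1.4310^0.25 ≈ 1.0937
c* = (1 − s)·y* = (1 − 0.14) × 1.0937 ≈ 0.9406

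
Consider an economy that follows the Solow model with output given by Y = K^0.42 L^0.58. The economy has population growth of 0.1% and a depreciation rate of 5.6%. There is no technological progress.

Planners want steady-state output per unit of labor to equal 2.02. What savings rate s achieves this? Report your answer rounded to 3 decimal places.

s ≈ 0.151

In steady state, investment equals break-even investment: s·k^α = (n + δ)·k.
Since y* = [s/(n + δ)]^(α/(1−α)), we have s/(n + δ) = (y*)^((1−α)/α) = 2.02^1.381 = 2.6405.
Therefore s = 2.6405 × (n + δ) = 2.6405 × 0.057 = 0.1505.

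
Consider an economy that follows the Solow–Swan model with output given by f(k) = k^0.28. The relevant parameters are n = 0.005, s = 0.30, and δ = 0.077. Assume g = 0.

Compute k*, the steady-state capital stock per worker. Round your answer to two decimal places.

In steady state, investment equals break-even investment: s·k^α = (n + δ)·k.
Dividing both sides by k: k^(1−α) = s / (n + δ).
k^0.72 = 0.30 / (0.005 + 0.077) = 0.30 / 0.082 = 3.6585
k* = 3.6585^(1/0.72) ≈ 6.0585

k* = 6.06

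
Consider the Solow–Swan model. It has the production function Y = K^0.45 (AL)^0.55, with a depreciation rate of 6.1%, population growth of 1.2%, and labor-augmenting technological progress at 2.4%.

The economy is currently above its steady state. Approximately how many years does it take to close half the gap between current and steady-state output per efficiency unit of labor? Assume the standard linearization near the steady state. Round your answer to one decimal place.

about 13.0 years

Near the steady state the convergence rate is λ = (1 − α)(n + g + δ).
λ = (1 − 0.45) × 0.097 = 0.55 × 0.097 = 0.05335
Half-life = ln 2 / λ = 0.6931 / 0.05335 ≈ 12.99 years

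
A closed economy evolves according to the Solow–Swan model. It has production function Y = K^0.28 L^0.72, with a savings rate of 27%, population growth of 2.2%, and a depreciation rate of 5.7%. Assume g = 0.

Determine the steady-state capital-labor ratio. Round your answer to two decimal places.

k* ≈ 5.51

In steady state, investment equals break-even investment: s·k^α = (n + δ)·k.
Rearranging, k^(1−α) = s / (n + δ).
k^0.72 = 0.27 / (0.022 + 0.057) = 0.27 / 0.079 = 3.4177
k* = 3.4177^(1/0.72) ≈ 5.5118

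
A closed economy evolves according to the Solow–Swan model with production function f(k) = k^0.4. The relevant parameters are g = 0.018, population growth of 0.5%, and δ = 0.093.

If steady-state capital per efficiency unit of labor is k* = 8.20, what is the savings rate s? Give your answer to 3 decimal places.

Steady state requires s·f(k) = (n + g + δ)·k, i.e. s·k^α = (n + g + δ)·k.
So s / (n + g + δ) = (k*)^(1−α) = 8.20^0.6 = 3.5342.
Therefore s = 3.5342 × (n + g + δ) = 3.5342 × 0.116 = 0.4100.

s ≈ 0.410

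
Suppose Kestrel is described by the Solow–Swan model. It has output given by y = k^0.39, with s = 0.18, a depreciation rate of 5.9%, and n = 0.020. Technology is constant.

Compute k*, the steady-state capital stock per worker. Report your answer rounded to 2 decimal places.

In steady state, investment equals break-even investment: s·k^α = (n + δ)·k.
Dividing both sides by k: k^(1−α) = s / (n + δ).
k^0.61 = 0.18 / (0.020 + 0.059) = 0.18 / 0.079 = 2.2785
k* = 2.2785^(1/0.61) ≈ 3.8575

k* = 3.86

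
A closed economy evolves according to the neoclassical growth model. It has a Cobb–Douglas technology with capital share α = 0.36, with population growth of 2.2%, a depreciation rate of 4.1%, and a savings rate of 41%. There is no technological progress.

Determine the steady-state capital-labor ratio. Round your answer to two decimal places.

k* ≈ 18.66

At the steady state, Δk = 0, so s·k^α = (n + δ)·k.
Dividing both sides by k: k^(1−α) = s / (n + δ).
k^0.64 = 0.41 / (0.022 + 0.041) = 0.41 / 0.063 = 6.5079
k* = 6.5079^(1/0.64) ≈ 18.6639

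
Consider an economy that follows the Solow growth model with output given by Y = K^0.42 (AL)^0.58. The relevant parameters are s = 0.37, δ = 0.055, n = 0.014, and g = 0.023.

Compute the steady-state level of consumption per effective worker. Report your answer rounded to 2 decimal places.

c* = 1.73

At the steady state, Δk = 0, so s·k^α = (n + g + δ)·k.
Rearranging, k^(1−α) = s / (n + g + δ).
k^0.58 = 0.37 / (0.014 + 0.023 + 0.055) = 0.37 / 0.092 = 4.0217
k* = 4.0217^(1/0.58) ≈ 11.0176
y* = (k*)^α = 11.0176^0.42 ≈ 2.7395
c* = (1 − s)·y* = (1 − 0.37) × 2.7395 ≈ 1.7259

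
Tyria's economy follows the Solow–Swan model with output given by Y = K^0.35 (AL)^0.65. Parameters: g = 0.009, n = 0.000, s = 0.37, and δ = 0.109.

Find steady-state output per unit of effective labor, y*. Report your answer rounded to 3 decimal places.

y* = 1.850

In steady state, investment equals break-even investment: s·k^α = (n + g + δ)·k.
Rearranging, k^(1−α) = s / (n + g + δ).
k^0.65 = 0.37 / (0.000 + 0.009 + 0.109) = 0.37 / 0.118 = 3.1356
k* = 3.1356^(1/0.65) ≈ 5.8019
y* = (k*)^α = 5.8019^0.35 ≈ 1.8503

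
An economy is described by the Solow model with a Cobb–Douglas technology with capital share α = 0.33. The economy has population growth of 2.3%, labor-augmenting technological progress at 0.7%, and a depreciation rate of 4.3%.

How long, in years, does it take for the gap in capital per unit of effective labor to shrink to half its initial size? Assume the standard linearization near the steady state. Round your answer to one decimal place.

Near the steady state the convergence rate is λ = (1 − α)(n + g + δ).
λ = (1 − 0.33) × 0.073 = 0.67 × 0.073 = 0.04891
Half-life = ln 2 / λ = 0.6931 / 0.04891 ≈ 14.17 years

about 14.2 years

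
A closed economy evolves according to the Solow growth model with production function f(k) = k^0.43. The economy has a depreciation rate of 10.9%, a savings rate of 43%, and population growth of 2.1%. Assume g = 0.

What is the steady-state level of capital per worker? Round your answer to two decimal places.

In steady state, investment equals break-even investment: s·k^α = (n + δ)·k.
Rearranging, k^(1−α) = s / (n + δ).
k^0.57 = 0.43 / (0.021 + 0.109) = 0.43 / 0.130 = 3.3077
k* = 3.3077^(1/0.57) ≈ 8.1555

k* ≈ 8.16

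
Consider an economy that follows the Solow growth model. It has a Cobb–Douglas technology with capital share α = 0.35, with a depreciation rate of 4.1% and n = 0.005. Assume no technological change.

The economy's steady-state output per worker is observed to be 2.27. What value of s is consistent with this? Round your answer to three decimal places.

In steady state, investment equals break-even investment: s·k^α = (n + δ)·k.
Since y* = [s/(n + δ)]^(α/(1−α)), we have s/(n + δ) = (y*)^((1−α)/α) = 2.27^1.8571 = 4.5833.
Therefore s = 4.5833 × (n + δ) = 4.5833 × 0.046 = 0.2108.

s ≈ 0.211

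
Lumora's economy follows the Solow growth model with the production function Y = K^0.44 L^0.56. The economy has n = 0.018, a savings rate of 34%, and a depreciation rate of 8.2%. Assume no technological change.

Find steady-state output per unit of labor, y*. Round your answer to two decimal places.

Steady state requires s·f(k) = (n + δ)·k, i.e. s·k^α = (n + δ)·k.
Rearranging, k^(1−α) = s / (n + δ).
k^0.56 = 0.34 / (0.018 + 0.082) = 0.34 / 0.100 = 3.4000
k* = 3.4000^(1/0.56) ≈ 8.8934
y* = (k*)^α = 8.8934^0.44 ≈ 2.6157

y* ≈ 2.62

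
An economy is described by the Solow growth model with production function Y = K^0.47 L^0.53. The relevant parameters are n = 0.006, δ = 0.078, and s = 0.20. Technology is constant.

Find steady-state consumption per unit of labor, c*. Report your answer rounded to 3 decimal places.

In steady state, investment equals break-even investment: s·k^α = (n + δ)·k.
Dividing both sides by k: k^(1−α) = s / (n + δ).
k^0.53 = 0.20 / (0.006 + 0.078) = 0.20 / 0.084 = 2.3810
k* = 2.3810^(1/0.53) ≈ 5.1389
y* = (k*)^α = 5.1389^0.47 ≈ 2.1583
c* = (1 − s)·y* = (1 − 0.20) × 2.1583 ≈ 1.7266

c* = 1.727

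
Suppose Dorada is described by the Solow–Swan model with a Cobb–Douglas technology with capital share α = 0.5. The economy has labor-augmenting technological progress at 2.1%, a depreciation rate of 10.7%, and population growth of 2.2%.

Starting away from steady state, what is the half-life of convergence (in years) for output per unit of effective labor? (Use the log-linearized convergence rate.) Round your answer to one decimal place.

Near the steady state the convergence rate is λ = (1 − α)(n + g + δ).
λ = (1 − 0.5) × 0.150 = 0.5 × 0.150 = 0.0750
Half-life = ln 2 / λ = 0.6931 / 0.0750 ≈ 9.24 years

t_½ ≈ 9.2 years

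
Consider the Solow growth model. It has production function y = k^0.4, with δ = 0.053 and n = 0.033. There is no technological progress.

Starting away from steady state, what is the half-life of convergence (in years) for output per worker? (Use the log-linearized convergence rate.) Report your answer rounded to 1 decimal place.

Near the steady state the convergence rate is λ = (1 − α)(n + δ).
λ = (1 − 0.4) × 0.086 = 0.6 × 0.086 = 0.0516
Half-life = ln 2 / λ = 0.6931 / 0.0516 ≈ 13.43 years

half-life ≈ 13.4 years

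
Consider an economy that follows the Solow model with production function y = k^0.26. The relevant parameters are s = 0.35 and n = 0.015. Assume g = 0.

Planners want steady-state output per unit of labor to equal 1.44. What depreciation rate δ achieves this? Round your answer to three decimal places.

Steady state requires s·f(k) = (n + δ)·k, i.e. s·k^α = (n + δ)·k.
Since y* = [s/(n + δ)]^(α/(1−α)), we have s/(n + δ) = (y*)^((1−α)/α) = 1.44^2.8462 = 2.8231.
Therefore n + δ = s / 2.8231 = 0.35 / 2.8231 = 0.1240, so δ = 0.1240 − 0.015 = 0.1090.

δ ≈ 0.109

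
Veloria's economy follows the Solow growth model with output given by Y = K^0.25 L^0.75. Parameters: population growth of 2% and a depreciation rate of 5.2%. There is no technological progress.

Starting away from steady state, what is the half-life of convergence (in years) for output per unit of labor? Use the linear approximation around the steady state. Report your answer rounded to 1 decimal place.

half-life ≈ 12.8 years

Near the steady state the convergence rate is λ = (1 − α)(n + δ).
λ = (1 − 0.25) × 0.072 = 0.75 × 0.072 = 0.0540
Half-life = ln 2 / λ = 0.6931 / 0.0540 ≈ 12.84 years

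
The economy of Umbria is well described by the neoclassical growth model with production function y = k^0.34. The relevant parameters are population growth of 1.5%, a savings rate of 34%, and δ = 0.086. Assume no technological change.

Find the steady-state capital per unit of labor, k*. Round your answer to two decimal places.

Steady state requires s·f(k) = (n + δ)·k, i.e. s·k^α = (n + δ)·k.
Rearranging, k^(1−α) = s / (n + δ).
k^0.66 = 0.34 / (0.015 + 0.086) = 0.34 / 0.101 = 3.3663
k* = 3.3663^(1/0.66) ≈ 6.2910

k* ≈ 6.29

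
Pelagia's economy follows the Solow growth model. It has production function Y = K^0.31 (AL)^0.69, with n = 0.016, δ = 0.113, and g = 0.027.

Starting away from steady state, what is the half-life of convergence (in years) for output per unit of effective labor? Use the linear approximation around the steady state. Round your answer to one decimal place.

Near the steady state the convergence rate is λ = (1 − α)(n + g + δ).
λ = (1 − 0.31) × 0.156 = 0.69 × 0.156 = 0.10764
Half-life = ln 2 / λ = 0.6931 / 0.10764 ≈ 6.44 years

about 6.4 years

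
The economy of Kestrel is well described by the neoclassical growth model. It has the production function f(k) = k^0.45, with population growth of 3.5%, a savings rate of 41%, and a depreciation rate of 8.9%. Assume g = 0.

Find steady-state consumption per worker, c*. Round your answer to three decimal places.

c* ≈ 1.570

Steady state requires s·f(k) = (n + δ)·k, i.e. s·k^α = (n + δ)·k.
Rearranging, k^(1−α) = s / (n + δ).
k^0.55 = 0.41 / (0.035 + 0.089) = 0.41 / 0.124 = 3.3065
k* = 3.3065^(1/0.55) ≈ 8.7964
y* = (k*)^α = 8.7964^0.45 ≈ 2.6603
c* = (1 − s)·y* = (1 − 0.41) × 2.6603 ≈ 1.5696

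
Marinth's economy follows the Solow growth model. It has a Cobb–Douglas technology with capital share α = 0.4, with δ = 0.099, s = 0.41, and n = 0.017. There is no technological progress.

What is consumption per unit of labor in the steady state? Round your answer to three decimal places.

c* = 1.369

In steady state, investment equals break-even investment: s·k^α = (n + δ)·k.
Dividing both sides by k: k^(1−α) = s / (n + δ).
k^0.6 = 0.41 / (0.017 + 0.099) = 0.41 / 0.116 = 3.5345
k* = 3.5345^(1/0.6) ≈ 8.2012
y* = (k*)^α = 8.2012^0.4 ≈ 2.3203
c* = (1 − s)·y* = (1 − 0.41) × 2.3203 ≈ 1.3690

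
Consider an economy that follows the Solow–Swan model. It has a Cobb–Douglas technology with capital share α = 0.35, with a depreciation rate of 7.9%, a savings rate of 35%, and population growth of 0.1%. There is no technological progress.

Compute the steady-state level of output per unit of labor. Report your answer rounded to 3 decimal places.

y* ≈ 2.214

In steady state, investment equals break-even investment: s·k^α = (n + δ)·k.
Dividing both sides by k: k^(1−α) = s / (n + δ).
k^0.65 = 0.35 / (0.001 + 0.079) = 0.35 / 0.080 = 4.3750
k* = 4.3750^(1/0.65) ≈ 9.6855
y* = (k*)^α = 9.6855^0.35 ≈ 2.2138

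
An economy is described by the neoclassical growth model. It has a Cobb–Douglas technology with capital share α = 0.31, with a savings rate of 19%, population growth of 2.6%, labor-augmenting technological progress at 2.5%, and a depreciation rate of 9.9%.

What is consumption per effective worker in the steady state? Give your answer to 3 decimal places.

In steady state, investment equals break-even investment: s·k^α = (n + g + δ)·k.
Rearranging, k^(1−α) = s / (n + g + δ).
k^0.69 = 0.19 / (0.026 + 0.025 + 0.099) = 0.19 / 0.150 = 1.2667
k* = 1.2667^(1/0.69) ≈ 1.4086
y* = (k*)^α = 1.4086^0.31 ≈ 1.1120
c* = (1 − s)·y* = (1 − 0.19) × 1.1120 ≈ 0.9007

c* = 0.901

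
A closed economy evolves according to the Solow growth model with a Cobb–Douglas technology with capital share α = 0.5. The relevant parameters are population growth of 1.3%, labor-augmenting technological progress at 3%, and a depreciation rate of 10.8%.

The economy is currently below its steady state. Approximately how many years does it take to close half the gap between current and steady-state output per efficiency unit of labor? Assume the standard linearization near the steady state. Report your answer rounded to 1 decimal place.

about 9.2 years

Near the steady state the convergence rate is λ = (1 − α)(n + g + δ).
λ = (1 − 0.5) × 0.151 = 0.5 × 0.151 = 0.0755
Half-life = ln 2 / λ = 0.6931 / 0.0755 ≈ 9.18 years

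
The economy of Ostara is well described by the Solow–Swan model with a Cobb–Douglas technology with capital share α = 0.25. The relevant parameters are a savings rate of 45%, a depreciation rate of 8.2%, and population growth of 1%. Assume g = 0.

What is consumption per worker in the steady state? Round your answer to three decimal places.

c* = 0.934

In steady state, investment equals break-even investment: s·k^α = (n + δ)·k.
Dividing both sides by k: k^(1−α) = s / (n + δ).
k^0.75 = 0.45 / (0.010 + 0.082) = 0.45 / 0.092 = 4.8913
k* = 4.8913^(1/0.75) ≈ 8.3029
y* = (k*)^α = 8.3029^0.25 ≈ 1.6975
c* = (1 − s)·y* = (1 − 0.45) × 1.6975 ≈ 0.9336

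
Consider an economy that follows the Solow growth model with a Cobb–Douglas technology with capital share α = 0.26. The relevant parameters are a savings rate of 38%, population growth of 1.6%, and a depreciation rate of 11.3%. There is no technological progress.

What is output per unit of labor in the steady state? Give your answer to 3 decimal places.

In steady state, investment equals break-even investment: s·k^α = (n + δ)·k.
Rearranging, k^(1−α) = s / (n + δ).
k^0.74 = 0.38 / (0.016 + 0.113) = 0.38 / 0.129 = 2.9457
k* = 2.9457^(1/0.74) ≈ 4.3056
y* = (k*)^α = 4.3056^0.26 ≈ 1.4617

y* ≈ 1.462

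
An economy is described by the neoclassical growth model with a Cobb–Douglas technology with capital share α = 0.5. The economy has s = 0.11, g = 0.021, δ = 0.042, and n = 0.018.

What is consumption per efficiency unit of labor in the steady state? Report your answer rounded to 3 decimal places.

c* = 1.209

In steady state, investment equals break-even investment: s·k^α = (n + g + δ)·k.
Rearranging, k^(1−α) = s / (n + g + δ).
k^0.5 = 0.11 / (0.018 + 0.021 + 0.042) = 0.11 / 0.081 = 1.3580
k* = 1.3580^(1/0.5) ≈ 1.8442
y* = (k*)^α = 1.8442^0.5 ≈ 1.3580
c* = (1 − s)·y* = (1 − 0.11) × 1.3580 ≈ 1.2086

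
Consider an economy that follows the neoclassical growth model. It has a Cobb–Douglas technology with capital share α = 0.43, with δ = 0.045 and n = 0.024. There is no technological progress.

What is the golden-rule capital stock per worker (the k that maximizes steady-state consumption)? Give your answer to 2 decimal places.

The golden rule sets f'(k) = n + δ, i.e. α·k^(α−1) = n + δ.
So k^(1−α) = α / (n + δ) = 0.43 / 0.069 = 6.2319.
k_gold = 6.2319^(1/0.57) ≈ 24.7783

k_gold ≈ 24.78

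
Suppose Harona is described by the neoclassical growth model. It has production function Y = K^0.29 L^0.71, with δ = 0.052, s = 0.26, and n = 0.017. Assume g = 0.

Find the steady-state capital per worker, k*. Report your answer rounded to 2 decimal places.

At the steady state, Δk = 0, so s·k^α = (n + δ)·k.
Dividing both sides by k: k^(1−α) = s / (n + δ).
k^0.71 = 0.26 / (0.017 + 0.052) = 0.26 / 0.069 = 3.7681
k* = 3.7681^(1/0.71) ≈ 6.4780

k* = 6.48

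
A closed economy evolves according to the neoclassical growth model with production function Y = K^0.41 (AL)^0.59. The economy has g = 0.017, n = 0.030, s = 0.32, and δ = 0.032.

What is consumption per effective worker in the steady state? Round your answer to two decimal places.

In steady state, investment equals break-even investment: s·k^α = (n + g + δ)·k.
Rearranging, k^(1−α) = s / (n + g + δ).
k^0.59 = 0.32 / (0.030 + 0.017 + 0.032) = 0.32 / 0.079 = 4.0506
k* = 4.0506^(1/0.59) ≈ 10.7076
y* = (k*)^α = 10.7076^0.41 ≈ 2.6435
c* = (1 − s)·y* = (1 − 0.32) × 2.6435 ≈ 1.7976

c* ≈ 1.80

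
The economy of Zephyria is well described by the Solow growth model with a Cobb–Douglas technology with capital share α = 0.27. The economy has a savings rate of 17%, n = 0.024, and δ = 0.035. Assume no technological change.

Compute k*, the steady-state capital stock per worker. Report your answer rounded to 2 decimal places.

In steady state, investment equals break-even investment: s·k^α = (n + δ)·k.
Rearranging, k^(1−α) = s / (n + δ).
k^0.73 = 0.17 / (0.024 + 0.035) = 0.17 / 0.059 = 2.8814
k* = 2.8814^(1/0.73) ≈ 4.2618

k* ≈ 4.26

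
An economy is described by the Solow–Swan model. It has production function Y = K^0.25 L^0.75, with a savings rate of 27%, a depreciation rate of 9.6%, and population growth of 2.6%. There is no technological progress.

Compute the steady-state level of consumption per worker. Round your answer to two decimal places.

c* ≈ 0.95

In steady state, investment equals break-even investment: s·k^α = (n + δ)·k.
Rearranging, k^(1−α) = s / (n + δ).
k^0.75 = 0.27 / (0.026 + 0.096) = 0.27 / 0.122 = 2.2131
k* = 2.2131^(1/0.75) ≈ 2.8840
y* = (k*)^α = 2.8840^0.25 ≈ 1.3032
c* = (1 − s)·y* = (1 − 0.27) × 1.3032 ≈ 0.9513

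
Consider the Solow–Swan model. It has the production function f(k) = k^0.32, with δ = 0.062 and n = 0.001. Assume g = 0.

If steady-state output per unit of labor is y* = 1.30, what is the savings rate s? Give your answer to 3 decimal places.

s ≈ 0.110

In steady state, investment equals break-even investment: s·k^α = (n + δ)·k.
Since y* = [s/(n + δ)]^(α/(1−α)), we have s/(n + δ) = (y*)^((1−α)/α) = 1.30^2.125 = 1.7463.
Therefore s = 1.7463 × (n + δ) = 1.7463 × 0.063 = 0.1100.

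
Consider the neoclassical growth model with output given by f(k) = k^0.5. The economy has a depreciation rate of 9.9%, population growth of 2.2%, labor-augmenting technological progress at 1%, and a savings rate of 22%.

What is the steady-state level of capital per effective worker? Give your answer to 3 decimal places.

At the steady state, Δk = 0, so s·k^α = (n + g + δ)·k.
Rearranging, k^(1−α) = s / (n + g + δ).
k^0.5 = 0.22 / (0.022 + 0.010 + 0.099) = 0.22 / 0.131 = 1.6794
k* = 1.6794^(1/0.5) ≈ 2.8204

k* ≈ 2.820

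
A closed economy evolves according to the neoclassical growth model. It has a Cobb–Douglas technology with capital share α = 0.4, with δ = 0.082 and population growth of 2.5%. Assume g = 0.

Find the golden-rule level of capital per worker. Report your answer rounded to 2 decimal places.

The golden rule sets f'(k) = n + δ, i.e. α·k^(α−1) = n + δ.
So k^(1−α) = α / (n + δ) = 0.4 / 0.107 = 3.7383.
k_gold = 3.7383^(1/0.6) ≈ 9.0044

k_gold ≈ 9.00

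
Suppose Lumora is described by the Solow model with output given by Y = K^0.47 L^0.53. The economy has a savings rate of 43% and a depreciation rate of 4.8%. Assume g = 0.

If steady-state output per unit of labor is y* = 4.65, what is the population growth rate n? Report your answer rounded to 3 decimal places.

n ≈ 0.028

In steady state, investment equals break-even investment: s·k^α = (n + δ)·k.
Since y* = [s/(n + δ)]^(α/(1−α)), we have s/(n + δ) = (y*)^((1−α)/α) = 4.65^1.1277 = 5.6583.
Therefore n + δ = s / 5.6583 = 0.43 / 5.6583 = 0.0760, so n = 0.0760 − 0.048 = 0.0280.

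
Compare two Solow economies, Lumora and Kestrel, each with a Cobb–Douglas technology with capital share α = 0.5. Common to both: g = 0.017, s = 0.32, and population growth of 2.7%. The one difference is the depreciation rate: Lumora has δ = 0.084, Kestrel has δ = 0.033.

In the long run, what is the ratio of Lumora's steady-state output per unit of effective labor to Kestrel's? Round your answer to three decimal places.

Steady-state y* = [s/(n + g + δ)]^(α/(1−α)), so the ratio is [ (s_L/(n + g + δ)_L) / (s_K/(n + g + δ)_K) ]^1.
s_L/(n + g + δ)_L = 0.32/0.128 = 2.5000; s_K/(n + g + δ)_K = 0.32/0.077 = 4.1558.
Ratio = (2.5000/4.1558)^1 = 0.6016^1 ≈ 0.6016

y*_L / y*_K ≈ 0.602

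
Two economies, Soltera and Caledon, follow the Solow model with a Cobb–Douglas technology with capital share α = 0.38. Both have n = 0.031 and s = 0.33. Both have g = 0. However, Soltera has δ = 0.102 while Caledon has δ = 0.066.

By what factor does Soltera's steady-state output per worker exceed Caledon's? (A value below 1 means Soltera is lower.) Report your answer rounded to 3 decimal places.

y*_S / y*_C ≈ 0.824

Steady-state y* = [s/(n + δ)]^(α/(1−α)), so the ratio is [ (s_S/(n + δ)_S) / (s_C/(n + δ)_C) ]^0.6129.
s_S/(n + δ)_S = 0.33/0.133 = 2.4812; s_C/(n + δ)_C = 0.33/0.097 = 3.4021.
Ratio = (2.4812/3.4021)^0.6129 = 0.7293^0.6129 ≈ 0.8241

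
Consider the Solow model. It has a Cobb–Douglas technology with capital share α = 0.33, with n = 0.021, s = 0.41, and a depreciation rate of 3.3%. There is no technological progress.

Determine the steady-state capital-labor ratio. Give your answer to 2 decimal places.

k* ≈ 20.61

In steady state, investment equals break-even investment: s·k^α = (n + δ)·k.
Rearranging, k^(1−α) = s / (n + δ).
k^0.67 = 0.41 / (0.021 + 0.033) = 0.41 / 0.054 = 7.5926
k* = 7.5926^(1/0.67) ≈ 20.6070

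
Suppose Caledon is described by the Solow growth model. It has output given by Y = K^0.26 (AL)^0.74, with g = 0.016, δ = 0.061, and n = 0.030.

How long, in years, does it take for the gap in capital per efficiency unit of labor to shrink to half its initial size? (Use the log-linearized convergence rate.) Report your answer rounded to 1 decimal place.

about 8.8 years

Near the steady state the convergence rate is λ = (1 − α)(n + g + δ).
λ = (1 − 0.26) × 0.107 = 0.74 × 0.107 = 0.07918
Half-life = ln 2 / λ = 0.6931 / 0.07918 ≈ 8.75 years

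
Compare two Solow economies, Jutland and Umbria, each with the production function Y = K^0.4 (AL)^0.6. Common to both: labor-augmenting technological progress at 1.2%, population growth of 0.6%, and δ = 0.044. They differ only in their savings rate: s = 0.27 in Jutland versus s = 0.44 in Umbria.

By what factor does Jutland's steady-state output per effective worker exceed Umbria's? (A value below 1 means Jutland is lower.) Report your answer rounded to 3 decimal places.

y*_J / y*_U ≈ 0.722

Steady-state y* = [s/(n + g + δ)]^(α/(1−α)), so the ratio is [ (s_J/(n + g + δ)_J) / (s_U/(n + g + δ)_U) ]^0.6667.
s_J/(n + g + δ)_J = 0.27/0.062 = 4.3548; s_U/(n + g + δ)_U = 0.44/0.062 = 7.0968.
Ratio = (4.3548/7.0968)^0.6667 = 0.6136^0.6667 ≈ 0.7221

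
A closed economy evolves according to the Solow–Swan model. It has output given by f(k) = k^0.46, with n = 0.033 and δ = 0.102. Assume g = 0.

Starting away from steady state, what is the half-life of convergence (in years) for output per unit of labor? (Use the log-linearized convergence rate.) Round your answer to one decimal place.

t_½ ≈ 9.5 years

Near the steady state the convergence rate is λ = (1 − α)(n + δ).
λ = (1 − 0.46) × 0.135 = 0.54 × 0.135 = 0.0729
Half-life = ln 2 / λ = 0.6931 / 0.0729 ≈ 9.51 years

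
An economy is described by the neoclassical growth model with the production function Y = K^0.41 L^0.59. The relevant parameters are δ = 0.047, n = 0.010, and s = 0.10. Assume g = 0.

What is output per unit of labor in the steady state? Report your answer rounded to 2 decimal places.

Steady state requires s·f(k) = (n + δ)·k, i.e. s·k^α = (n + δ)·k.
Rearranging, k^(1−α) = s / (n + δ).
k^0.59 = 0.10 / (0.010 + 0.047) = 0.10 / 0.057 = 1.7544
k* = 1.7544^(1/0.59) ≈ 2.5928
y* = (k*)^α = 2.5928^0.41 ≈ 1.4779

y* ≈ 1.48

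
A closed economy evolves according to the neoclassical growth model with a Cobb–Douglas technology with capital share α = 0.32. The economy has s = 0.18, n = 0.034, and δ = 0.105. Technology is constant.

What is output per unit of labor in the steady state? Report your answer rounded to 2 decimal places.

In steady state, investment equals break-even investment: s·k^α = (n + δ)·k.
Dividing both sides by k: k^(1−α) = s / (n + δ).
k^0.68 = 0.18 / (0.034 + 0.105) = 0.18 / 0.139 = 1.2950
k* = 1.2950^(1/0.68) ≈ 1.4625
y* = (k*)^α = 1.4625^0.32 ≈ 1.1294

y* = 1.13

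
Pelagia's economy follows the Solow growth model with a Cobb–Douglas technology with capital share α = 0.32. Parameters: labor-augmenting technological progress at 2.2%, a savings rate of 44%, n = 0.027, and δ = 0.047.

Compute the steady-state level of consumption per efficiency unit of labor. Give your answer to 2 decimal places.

In steady state, investment equals break-even investment: s·k^α = (n + g + δ)·k.
Dividing both sides by k: k^(1−α) = s / (n + g + δ).
k^0.68 = 0.44 / (0.027 + 0.022 + 0.047) = 0.44 / 0.096 = 4.5833
k* = 4.5833^(1/0.68) ≈ 9.3826
y* = (k*)^α = 9.3826^0.32 ≈ 2.0471
c* = (1 − s)·y* = (1 − 0.44) × 2.0471 ≈ 1.1464

c* ≈ 1.15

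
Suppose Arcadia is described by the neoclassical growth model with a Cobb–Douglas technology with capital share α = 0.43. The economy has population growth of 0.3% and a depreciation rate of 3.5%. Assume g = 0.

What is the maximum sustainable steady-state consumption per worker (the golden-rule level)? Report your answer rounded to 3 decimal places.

c_gold ≈ 3.554

At the golden rule, f'(k) = n + δ, so α·k^(α−1) = n + δ and k_gold = (α/(n + δ))^(1/(1−α)).
k_gold = (0.43/0.038)^(1/0.57) = 11.3158^1.7544 ≈ 70.5644
c_gold = f(k_gold) − (n + δ)·k_gold = 6.2358 − 0.038×70.5644 ≈ 3.5544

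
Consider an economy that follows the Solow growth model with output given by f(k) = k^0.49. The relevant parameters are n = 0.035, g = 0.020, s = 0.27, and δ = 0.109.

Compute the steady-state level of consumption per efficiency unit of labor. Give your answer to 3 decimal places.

c* = 1.179

In steady state, investment equals break-even investment: s·k^α = (n + g + δ)·k.
Rearranging, k^(1−α) = s / (n + g + δ).
k^0.51 = 0.27 / (0.035 + 0.020 + 0.109) = 0.27 / 0.164 = 1.6463
k* = 1.6463^(1/0.51) ≈ 2.6578
y* = (k*)^α = 2.6578^0.49 ≈ 1.6144
c* = (1 − s)·y* = (1 − 0.27) × 1.6144 ≈ 1.1785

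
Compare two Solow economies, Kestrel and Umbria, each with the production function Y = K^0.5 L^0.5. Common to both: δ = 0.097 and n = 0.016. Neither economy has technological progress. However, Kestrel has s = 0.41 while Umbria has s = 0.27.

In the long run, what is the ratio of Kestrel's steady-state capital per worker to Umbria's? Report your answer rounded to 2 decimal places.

k*_K / k*_U ≈ 2.31

Steady-state k* = [s/(n + δ)]^(1/(1−α)), so the ratio is [ (s_K/(n + δ)_K) / (s_U/(n + δ)_U) ]^2.
s_K/(n + δ)_K = 0.41/0.113 = 3.6283; s_U/(n + δ)_U = 0.27/0.113 = 2.3894.
Ratio = (3.6283/2.3894)^2 = 1.5185^2 ≈ 2.3058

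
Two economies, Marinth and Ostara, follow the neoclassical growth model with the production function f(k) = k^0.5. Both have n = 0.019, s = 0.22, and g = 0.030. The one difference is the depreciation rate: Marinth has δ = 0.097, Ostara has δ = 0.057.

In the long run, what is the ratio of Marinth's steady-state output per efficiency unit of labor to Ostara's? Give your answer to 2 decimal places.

Steady-state y* = [s/(n + g + δ)]^(α/(1−α)), so the ratio is [ (s_M/(n + g + δ)_M) / (s_O/(n + g + δ)_O) ]^1.
s_M/(n + g + δ)_M = 0.22/0.146 = 1.5068; s_O/(n + g + δ)_O = 0.22/0.106 = 2.0755.
Ratio = (1.5068/2.0755)^1 = 0.7260^1 ≈ 0.7260

y*_M / y*_O ≈ 0.73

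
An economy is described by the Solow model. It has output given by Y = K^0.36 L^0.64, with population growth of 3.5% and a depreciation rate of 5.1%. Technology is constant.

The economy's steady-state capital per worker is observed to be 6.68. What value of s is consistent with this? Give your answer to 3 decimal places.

s ≈ 0.290

In steady state, investment equals break-even investment: s·k^α = (n + δ)·k.
So s / (n + δ) = (k*)^(1−α) = 6.68^0.64 = 3.3718.
Therefore s = 3.3718 × (n + δ) = 3.3718 × 0.086 = 0.2900.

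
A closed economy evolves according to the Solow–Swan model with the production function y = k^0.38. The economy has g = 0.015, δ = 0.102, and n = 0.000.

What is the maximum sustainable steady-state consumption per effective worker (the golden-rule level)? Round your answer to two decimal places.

At the golden rule, f'(k) = n + g + δ, so α·k^(α−1) = n + g + δ and k_gold = (α/(n + g + δ))^(1/(1−α)).
k_gold = (0.38/0.117)^(1/0.62) = 3.2479^1.6129 ≈ 6.6860
c_gold = f(k_gold) − (n + g + δ)·k_gold = 2.0586 − 0.117×6.6860 ≈ 1.2763

c_gold ≈ 1.28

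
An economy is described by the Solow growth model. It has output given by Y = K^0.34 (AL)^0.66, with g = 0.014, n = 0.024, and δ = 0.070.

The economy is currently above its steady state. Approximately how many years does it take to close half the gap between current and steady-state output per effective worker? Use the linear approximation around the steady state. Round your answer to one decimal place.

Near the steady state the convergence rate is λ = (1 − α)(n + g + δ).
λ = (1 − 0.34) × 0.108 = 0.66 × 0.108 = 0.07128
Half-life = ln 2 / λ = 0.6931 / 0.07128 ≈ 9.72 years

about 9.7 years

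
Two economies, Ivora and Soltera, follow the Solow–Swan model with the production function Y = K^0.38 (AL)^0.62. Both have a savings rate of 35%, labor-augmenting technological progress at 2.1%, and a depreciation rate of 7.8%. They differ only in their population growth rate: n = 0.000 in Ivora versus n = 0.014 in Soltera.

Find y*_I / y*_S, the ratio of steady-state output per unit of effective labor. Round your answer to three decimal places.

y*_I / y*_S ≈ 1.084

Steady-state y* = [s/(n + g + δ)]^(α/(1−α)), so the ratio is [ (s_I/(n + g + δ)_I) / (s_S/(n + g + δ)_S) ]^0.6129.
s_I/(n + g + δ)_I = 0.35/0.099 = 3.5354; s_S/(n + g + δ)_S = 0.35/0.113 = 3.0973.
Ratio = (3.5354/3.0973)^0.6129 = 1.1414^0.6129 ≈ 1.0844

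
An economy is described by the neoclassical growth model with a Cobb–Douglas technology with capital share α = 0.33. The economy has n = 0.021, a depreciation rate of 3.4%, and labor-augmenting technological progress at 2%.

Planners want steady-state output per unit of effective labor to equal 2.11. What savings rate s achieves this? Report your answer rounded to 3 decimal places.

Steady state requires s·f(k) = (n + g + δ)·k, i.e. s·k^α = (n + g + δ)·k.
Since y* = [s/(n + g + δ)]^(α/(1−α)), we have s/(n + g + δ) = (y*)^((1−α)/α) = 2.11^2.0303 = 4.5540.
Therefore s = 4.5540 × (n + g + δ) = 4.5540 × 0.075 = 0.3416.

s ≈ 0.342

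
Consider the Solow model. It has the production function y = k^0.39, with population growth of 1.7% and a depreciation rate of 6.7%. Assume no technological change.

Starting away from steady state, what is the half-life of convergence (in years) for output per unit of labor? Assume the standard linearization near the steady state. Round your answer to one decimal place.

about 13.5 years

Near the steady state the convergence rate is λ = (1 − α)(n + δ).
λ = (1 − 0.39) × 0.084 = 0.61 × 0.084 = 0.05124
Half-life = ln 2 / λ = 0.6931 / 0.05124 ≈ 13.53 years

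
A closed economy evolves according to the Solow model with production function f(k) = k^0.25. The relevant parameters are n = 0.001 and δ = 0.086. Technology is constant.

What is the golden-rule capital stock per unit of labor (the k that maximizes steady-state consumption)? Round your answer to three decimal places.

k_gold ≈ 4.085

The golden rule sets f'(k) = n + δ, i.e. α·k^(α−1) = n + δ.
So k^(1−α) = α / (n + δ) = 0.25 / 0.087 = 2.8736.
k_gold = 2.8736^(1/0.75) ≈ 4.0854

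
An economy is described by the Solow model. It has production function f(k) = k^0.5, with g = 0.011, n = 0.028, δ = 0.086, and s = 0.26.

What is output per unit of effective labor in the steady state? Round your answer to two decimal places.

In steady state, investment equals break-even investment: s·k^α = (n + g + δ)·k.
Rearranging, k^(1−α) = s / (n + g + δ).
k^0.5 = 0.26 / (0.028 + 0.011 + 0.086) = 0.26 / 0.125 = 2.0800
k* = 2.0800^(1/0.5) ≈ 4.3264
y* = (k*)^α = 4.3264^0.5 ≈ 2.0800

y* ≈ 2.08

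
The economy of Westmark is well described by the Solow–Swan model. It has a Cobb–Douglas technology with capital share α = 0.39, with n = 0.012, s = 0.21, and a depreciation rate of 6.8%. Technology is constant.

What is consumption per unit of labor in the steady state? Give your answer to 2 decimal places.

c* ≈ 1.46

At the steady state, Δk = 0, so s·k^α = (n + δ)·k.
Dividing both sides by k: k^(1−α) = s / (n + δ).
k^0.61 = 0.21 / (0.012 + 0.068) = 0.21 / 0.080 = 2.6250
k* = 2.6250^(1/0.61) ≈ 4.8652
y* = (k*)^α = 4.8652^0.39 ≈ 1.8534
c* = (1 − s)·y* = (1 − 0.21) × 1.8534 ≈ 1.4642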